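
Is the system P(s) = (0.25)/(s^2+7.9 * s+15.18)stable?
Denominator: s^2 + 7.9*s + 15.18 = (s + 3.3)(s + 4.6). Poles: -3.3, -4.6. All Re(p)<0: Yes (stable)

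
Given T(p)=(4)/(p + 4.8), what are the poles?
Set denominator = 0: p + 4.8 = 0 → Poles: -4.8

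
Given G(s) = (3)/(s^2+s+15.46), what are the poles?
Set denominator = 0: s^2 + s + 15.46 = 0 → Poles: -0.5 + 3.9j, -0.5 - 3.9j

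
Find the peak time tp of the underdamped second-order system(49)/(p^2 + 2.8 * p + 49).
Standard form: ωn²/(p²+2ζωn·p+ωn²) → ωn = 7, ζ = 0.2.
ωd = ωn·√(1-ζ²) = 7·√(1-0.2²) = 6.859.
tp = π/ωd = π/6.859 = 0.4581 s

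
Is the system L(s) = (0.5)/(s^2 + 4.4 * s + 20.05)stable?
Denominator: s^2 + 4.4*s + 20.05. Poles: -2.2 + 3.9j, -2.2 - 3.9j. All Re(p)<0: Yes (stable)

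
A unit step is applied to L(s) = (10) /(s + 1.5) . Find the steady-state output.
FVT: lim_{t→∞} y(t) = lim_{s→0} s*Y(s) where Y(s) = L(s)/s.
= lim_{s→0} L(s) = L(0) = num(0)/den(0) = 10/1.5 = 6.667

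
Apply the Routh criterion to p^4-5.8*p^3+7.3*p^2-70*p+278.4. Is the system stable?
Routh array:
p^4: [1, 7.3, 278.4]; p^3: [-5.8, -70]; p^2: [-4.76897, 278.4]; p^1: [-408.589]; p^0: [278.4]
First column: [1, -5.8, -4.76897, -408.589, 278.4]. Sign changes = 2.
No, unstable (2 RHP root(s))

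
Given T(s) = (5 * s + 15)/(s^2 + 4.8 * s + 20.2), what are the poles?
Set denominator = 0: s^2 + 4.8*s + 20.2 = 0 → Poles: -2.4 + 3.8j, -2.4 - 3.8j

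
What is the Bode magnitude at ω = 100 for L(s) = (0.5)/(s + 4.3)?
Substitute s = j*100: L(j100) = 0.000214603 - 0.00499077j.
|L(j100)| = sqrt(Re² + Im²) = 0.004995.
20*log₁₀(0.004995) = -46.03 dB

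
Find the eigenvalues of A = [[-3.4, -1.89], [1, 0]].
Eigenvalues solve det(λI - A) = 0.
Characteristic polynomial: λ^2 + 3.4*λ + 1.89 = 0.
Factor: (λ + 2.7)(λ + 0.7) = 0.
Roots: -0.7, -2.7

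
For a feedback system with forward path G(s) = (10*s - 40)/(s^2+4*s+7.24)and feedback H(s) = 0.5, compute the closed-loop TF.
Closed-loop T = G/(1+GH).
Numerator: G_num * H_den = 10*s - 40.
Denominator: G_den * H_den + G_num * H_num = (s^2 + 4*s + 7.24) + (5*s - 20) = s^2 + 9*s - 12.76.
T(s) = (10*s - 40)/(s^2 + 9*s - 12.76)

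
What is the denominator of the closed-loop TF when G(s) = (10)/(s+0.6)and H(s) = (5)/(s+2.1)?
Characteristic poly = G_den * H_den + G_num * H_num = (s^2 + 2.7*s + 1.26) + (50) = s^2 + 2.7*s + 51.26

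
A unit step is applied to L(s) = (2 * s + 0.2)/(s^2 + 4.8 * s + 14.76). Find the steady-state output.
FVT: lim_{t→∞} y(t) = lim_{s→0} s*Y(s) where Y(s) = L(s)/s.
= lim_{s→0} L(s) = L(0) = num(0)/den(0) = 0.2/14.76 = 0.01355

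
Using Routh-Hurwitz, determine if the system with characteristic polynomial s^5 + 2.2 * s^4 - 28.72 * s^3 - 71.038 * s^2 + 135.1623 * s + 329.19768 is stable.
Routh array:
s^5: [1, -28.72, 135.1623]; s^4: [2.2, -71.038, 329.19768]; s^3: [3.57, -14.473]; s^2: [-62.1191, 329.19768]; s^1: [4.44608]; s^0: [329.19768]
First column: [1, 2.2, 3.57, -62.1191, 4.44608, 329.19768]. Sign changes = 2.
No, unstable (2 RHP root(s))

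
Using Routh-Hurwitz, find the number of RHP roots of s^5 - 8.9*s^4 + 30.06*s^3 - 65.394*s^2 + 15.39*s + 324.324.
Routh array:
s^5: [1, 30.06, 15.39]; s^4: [-8.9, -65.394, 324.324]; s^3: [22.7124, 51.8309]; s^2: [-45.0837, 324.324]; s^1: [215.22]; s^0: [324.324]
First column: [1, -8.9, 22.7124, -45.0837, 215.22, 324.324]. Sign changes = RHP roots = 4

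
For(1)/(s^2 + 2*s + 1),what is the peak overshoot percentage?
Standard form: ωn²/(s²+2ζωn·s+ωn²) → ωn = 1, ζ = 1.
ζ ≥ 1, so the response is non-oscillatory: peak overshoot = 0%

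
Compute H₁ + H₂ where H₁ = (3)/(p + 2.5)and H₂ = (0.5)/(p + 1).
Parallel: H = H₁ + H₂ = (n₁·d₂ + n₂·d₁)/(d₁·d₂).
n₁·d₂ = 3*p + 3. n₂·d₁ = 0.5*p + 1.25. Sum = 3.5*p + 4.25. d₁·d₂ = p^2 + 3.5*p + 2.5.
H(p) = (3.5*p + 4.25)/(p^2 + 3.5*p + 2.5)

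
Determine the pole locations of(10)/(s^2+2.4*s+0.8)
Set denominator = 0: s^2 + 2.4*s + 0.8 = (s + 0.4)(s + 2) = 0 → Poles: -0.4, -2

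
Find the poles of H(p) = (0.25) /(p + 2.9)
Set denominator = 0: p + 2.9 = 0 → Poles: -2.9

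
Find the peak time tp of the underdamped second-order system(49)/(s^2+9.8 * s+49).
Standard form: ωn²/(s²+2ζωn·s+ωn²) → ωn = 7, ζ = 0.7.
ωd = ωn·√(1-ζ²) = 7·√(1-0.7²) = 4.999.
tp = π/ωd = π/4.999 = 0.6284 s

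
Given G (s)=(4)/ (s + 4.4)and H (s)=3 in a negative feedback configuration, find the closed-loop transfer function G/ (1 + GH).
Closed-loop T = G/(1+GH).
Numerator: G_num * H_den = 4.
Denominator: G_den * H_den + G_num * H_num = (s + 4.4) + (12) = s + 16.4.
T(s) = (4)/(s + 16.4)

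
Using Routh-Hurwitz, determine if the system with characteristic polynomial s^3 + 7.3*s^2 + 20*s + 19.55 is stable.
Routh array:
s^3: [1, 20]; s^2: [7.3, 19.55]; s^1: [17.3219]; s^0: [19.55]
First column: [1, 7.3, 17.3219, 19.55]. Sign changes = 0.
Yes, stable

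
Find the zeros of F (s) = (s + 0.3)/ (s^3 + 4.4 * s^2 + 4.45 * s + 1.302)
Set numerator = 0: s + 0.3 = 0 → Zeros: -0.3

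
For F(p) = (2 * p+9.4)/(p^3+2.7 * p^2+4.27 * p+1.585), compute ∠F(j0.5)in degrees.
Substitute p = j*0.5: F(j0.5) = 2.17 - 3.69418j.
∠F(j0.5) = atan2(Im, Re) = atan2(-3.69418, 2.17) = -59.57°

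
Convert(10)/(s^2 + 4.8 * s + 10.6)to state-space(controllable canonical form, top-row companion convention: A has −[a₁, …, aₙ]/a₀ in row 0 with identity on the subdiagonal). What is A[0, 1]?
Reachable canonical form for den = s^2 + 4.8*s + 10.6: top row of A = -[a₁,a₂,...,aₙ]/a₀, ones on the subdiagonal, zeros elsewhere.
A = [[-4.8, -10.6], [1, 0]].
A[0,1] = -10.6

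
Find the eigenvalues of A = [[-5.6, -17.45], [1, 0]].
Eigenvalues solve det(λI - A) = 0.
Characteristic polynomial: λ^2 + 5.6*λ + 17.45 = 0.
Roots: -2.8 + 3.1j, -2.8 - 3.1j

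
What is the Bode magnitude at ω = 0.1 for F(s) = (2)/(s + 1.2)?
Substitute s = j*0.1: F(j0.1) = 1.65517 - 0.137931j.
|F(j0.1)| = sqrt(Re² + Im²) = 1.661.
20*log₁₀(1.661) = 4.41 dB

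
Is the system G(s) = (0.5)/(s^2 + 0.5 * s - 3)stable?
Denominator: s^2 + 0.5*s - 3 = (s - 1.5)(s + 2). Poles: -2, 1.5. All Re(p)<0: No (unstable)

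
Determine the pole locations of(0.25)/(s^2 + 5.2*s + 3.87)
Set denominator = 0: s^2 + 5.2*s + 3.87 = (s + 0.9)(s + 4.3) = 0 → Poles: -0.9, -4.3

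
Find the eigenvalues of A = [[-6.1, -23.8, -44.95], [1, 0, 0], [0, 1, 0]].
Eigenvalues solve det(λI - A) = 0.
Characteristic polynomial: λ^3 + 6.1*λ^2 + 23.8*λ + 44.95 = 0.
Factor: (λ + 3.1)(λ^2 + 3*λ + 14.5) = 0.
Roots: -1.5 + 3.5j, -1.5 - 3.5j, -3.1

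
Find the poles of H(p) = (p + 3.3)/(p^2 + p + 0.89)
Set denominator = 0: p^2 + p + 0.89 = 0 → Poles: -0.5 + 0.8j, -0.5 - 0.8j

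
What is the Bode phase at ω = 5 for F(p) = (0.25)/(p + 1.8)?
Substitute p = j*5: F(j5) = 0.0159348 - 0.0442635j.
∠F(j5) = atan2(Im, Re) = atan2(-0.0442635, 0.0159348) = -70.20°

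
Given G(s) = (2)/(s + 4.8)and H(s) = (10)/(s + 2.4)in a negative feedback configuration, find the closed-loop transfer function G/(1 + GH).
Closed-loop T = G/(1+GH).
Numerator: G_num * H_den = 2*s + 4.8.
Denominator: G_den * H_den + G_num * H_num = (s^2 + 7.2*s + 11.52) + (20) = s^2 + 7.2*s + 31.52.
T(s) = (2*s + 4.8)/(s^2 + 7.2*s + 31.52)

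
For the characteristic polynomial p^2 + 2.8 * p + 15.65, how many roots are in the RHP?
Poles: -1.4 + 3.7j, -1.4 - 3.7j. RHP poles (Re>0): 0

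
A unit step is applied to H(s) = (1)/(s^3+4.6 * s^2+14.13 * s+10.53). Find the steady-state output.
FVT: lim_{t→∞} y(t) = lim_{s→0} s*Y(s) where Y(s) = H(s)/s.
= lim_{s→0} H(s) = H(0) = num(0)/den(0) = 1/10.53 = 0.09497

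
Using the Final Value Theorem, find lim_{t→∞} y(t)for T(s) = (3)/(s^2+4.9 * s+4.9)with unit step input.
FVT: lim_{t→∞} y(t) = lim_{s→0} s*Y(s) where Y(s) = T(s)/s.
= lim_{s→0} T(s) = T(0) = num(0)/den(0) = 3/4.9 = 0.6122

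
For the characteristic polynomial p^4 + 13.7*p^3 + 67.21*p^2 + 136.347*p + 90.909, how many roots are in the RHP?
p^4 + 13.7*p^3 + 67.21*p^2 + 136.347*p + 90.909 = (p + 4.2)(p + 4.5)(p + 3.7)(p + 1.3). Poles: -1.3, -3.7, -4.2, -4.5. RHP poles (Re>0): 0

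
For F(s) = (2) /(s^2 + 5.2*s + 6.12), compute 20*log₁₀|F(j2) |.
Substitute s = j*2: F(j2) = 0.0376372 - 0.184635j.
|F(j2)| = sqrt(Re² + Im²) = 0.1884.
20*log₁₀(0.1884) = -14.50 dB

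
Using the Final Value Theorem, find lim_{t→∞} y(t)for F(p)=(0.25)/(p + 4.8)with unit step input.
FVT: lim_{t→∞} y(t) = lim_{p→0} p*Y(p) where Y(p) = F(p)/p.
= lim_{p→0} F(p) = F(0) = num(0)/den(0) = 0.25/4.8 = 0.05208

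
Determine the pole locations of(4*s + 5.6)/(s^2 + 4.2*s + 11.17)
Set denominator = 0: s^2 + 4.2*s + 11.17 = 0 → Poles: -2.1 + 2.6j, -2.1 - 2.6j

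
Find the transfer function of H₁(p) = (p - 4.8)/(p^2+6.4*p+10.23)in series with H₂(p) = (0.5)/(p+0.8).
Series: H = H₁ · H₂ = (n₁·n₂)/(d₁·d₂).
Num: n₁·n₂ = 0.5*p - 2.4. Den: d₁·d₂ = p^3 + 7.2*p^2 + 15.35*p + 8.184.
H(p) = (0.5*p - 2.4)/(p^3 + 7.2*p^2 + 15.35*p + 8.184)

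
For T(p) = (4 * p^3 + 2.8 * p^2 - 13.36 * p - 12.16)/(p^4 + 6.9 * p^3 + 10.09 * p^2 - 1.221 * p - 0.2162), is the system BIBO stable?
Denominator: p^4 + 6.9*p^3 + 10.09*p^2 - 1.221*p - 0.2162 = (p - 0.2)(p + 2.3)(p + 4.7)(p + 0.1). Poles: -0.1, -2.3, -4.7, 0.2. All Re(p)<0: No (unstable)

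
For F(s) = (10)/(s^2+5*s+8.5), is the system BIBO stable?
Denominator: s^2 + 5*s + 8.5. Poles: -2.5 + 1.5j, -2.5 - 1.5j. All Re(p)<0: Yes (stable)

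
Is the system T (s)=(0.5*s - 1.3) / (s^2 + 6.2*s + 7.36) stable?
Denominator: s^2 + 6.2*s + 7.36 = (s + 1.6)(s + 4.6). Poles: -1.6, -4.6. All Re(p)<0: Yes (stable)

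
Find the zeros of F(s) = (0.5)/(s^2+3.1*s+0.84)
Numerator is a nonzero constant (0.5) → Zeros: none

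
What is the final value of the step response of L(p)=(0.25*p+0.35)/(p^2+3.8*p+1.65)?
FVT: lim_{t→∞} y(t) = lim_{p→0} p*Y(p) where Y(p) = L(p)/p.
= lim_{p→0} L(p) = L(0) = num(0)/den(0) = 0.35/1.65 = 0.2121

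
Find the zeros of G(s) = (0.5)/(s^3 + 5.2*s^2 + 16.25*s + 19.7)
Numerator is a nonzero constant (0.5) → Zeros: none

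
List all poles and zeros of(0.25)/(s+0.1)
Set denominator = 0: s + 0.1 = 0 → Poles: -0.1
Numerator is a nonzero constant (0.25) → Zeros: none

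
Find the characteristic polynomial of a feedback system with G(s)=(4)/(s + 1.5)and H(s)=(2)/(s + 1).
Characteristic poly = G_den * H_den + G_num * H_num = (s^2 + 2.5*s + 1.5) + (8) = s^2 + 2.5*s + 9.5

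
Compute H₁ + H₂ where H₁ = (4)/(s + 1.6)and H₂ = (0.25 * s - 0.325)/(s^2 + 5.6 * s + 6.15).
Parallel: H = H₁ + H₂ = (n₁·d₂ + n₂·d₁)/(d₁·d₂).
n₁·d₂ = 4*s^2 + 22.4*s + 24.6. n₂·d₁ = 0.25*s^2 + 0.075*s - 0.52. Sum = 4.25*s^2 + 22.475*s + 24.08. d₁·d₂ = s^3 + 7.2*s^2 + 15.11*s + 9.84.
H(s) = (4.25*s^2 + 22.475*s + 24.08)/(s^3 + 7.2*s^2 + 15.11*s + 9.84)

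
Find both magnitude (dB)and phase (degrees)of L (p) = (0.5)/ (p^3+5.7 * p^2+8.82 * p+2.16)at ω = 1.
Substitute p = j*1: L(j1) = -0.0240215 - 0.0530644j.
|L| = 20*log₁₀(sqrt(Re²+Im²)) = -24.69 dB.
∠L = atan2(Im, Re) = -114.36°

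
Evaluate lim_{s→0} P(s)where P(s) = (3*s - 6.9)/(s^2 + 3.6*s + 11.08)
DC gain = P(0) = num(0)/den(0) = -6.9/11.08 = -0.6227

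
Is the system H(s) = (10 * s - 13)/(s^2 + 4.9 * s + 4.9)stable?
Denominator: s^2 + 4.9*s + 4.9 = (s + 1.4)(s + 3.5). Poles: -1.4, -3.5. All Re(p)<0: Yes (stable)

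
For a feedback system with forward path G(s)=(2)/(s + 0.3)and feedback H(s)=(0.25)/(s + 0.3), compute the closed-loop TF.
Closed-loop T = G/(1+GH).
Numerator: G_num * H_den = 2*s + 0.6.
Denominator: G_den * H_den + G_num * H_num = (s^2 + 0.6*s + 0.09) + (0.5) = s^2 + 0.6*s + 0.59.
T(s) = (2*s + 0.6)/(s^2 + 0.6*s + 0.59)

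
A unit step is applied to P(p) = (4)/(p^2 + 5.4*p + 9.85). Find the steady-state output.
FVT: lim_{t→∞} y(t) = lim_{p→0} p*Y(p) where Y(p) = P(p)/p.
= lim_{p→0} P(p) = P(0) = num(0)/den(0) = 4/9.85 = 0.4061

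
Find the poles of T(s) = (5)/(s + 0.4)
Set denominator = 0: s + 0.4 = 0 → Poles: -0.4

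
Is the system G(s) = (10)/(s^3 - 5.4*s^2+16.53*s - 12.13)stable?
Denominator: s^3 - 5.4*s^2 + 16.53*s - 12.13 = (s - 1)(s^2 - 4.4*s + 12.13). Poles: 1, 2.2 + 2.7j, 2.2 - 2.7j. All Re(p)<0: No (unstable)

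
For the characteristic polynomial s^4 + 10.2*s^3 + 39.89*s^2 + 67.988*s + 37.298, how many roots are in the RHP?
s^4 + 10.2*s^3 + 39.89*s^2 + 67.988*s + 37.298 = (s + 1)(s + 3.4)(s^2 + 5.8*s + 10.97). Poles: -1, -2.9 + 1.6j, -2.9 - 1.6j, -3.4. RHP poles (Re>0): 0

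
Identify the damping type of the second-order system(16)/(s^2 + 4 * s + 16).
Standard form: ωn²/(s²+2ζωn·s+ωn²) gives ωn=4, ζ=0.5.
Underdamped (ζ = 0.5 < 1)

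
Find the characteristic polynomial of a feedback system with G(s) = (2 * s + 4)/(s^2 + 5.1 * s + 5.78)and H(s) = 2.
Characteristic poly = G_den * H_den + G_num * H_num = (s^2 + 5.1*s + 5.78) + (4*s + 8) = s^2 + 9.1*s + 13.78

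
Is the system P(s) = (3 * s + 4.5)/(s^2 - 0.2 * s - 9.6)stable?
Denominator: s^2 - 0.2*s - 9.6 = (s - 3.2)(s + 3). Poles: -3, 3.2. All Re(p)<0: No (unstable)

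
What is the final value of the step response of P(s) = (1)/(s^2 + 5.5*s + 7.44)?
FVT: lim_{t→∞} y(t) = lim_{s→0} s*Y(s) where Y(s) = P(s)/s.
= lim_{s→0} P(s) = P(0) = num(0)/den(0) = 1/7.44 = 0.1344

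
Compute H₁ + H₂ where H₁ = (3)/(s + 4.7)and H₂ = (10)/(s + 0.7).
Parallel: H = H₁ + H₂ = (n₁·d₂ + n₂·d₁)/(d₁·d₂).
n₁·d₂ = 3*s + 2.1. n₂·d₁ = 10*s + 47. Sum = 13*s + 49.1. d₁·d₂ = s^2 + 5.4*s + 3.29.
H(s) = (13*s + 49.1)/(s^2 + 5.4*s + 3.29)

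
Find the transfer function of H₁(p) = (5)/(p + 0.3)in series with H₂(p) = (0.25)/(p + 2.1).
Series: H = H₁ · H₂ = (n₁·n₂)/(d₁·d₂).
Num: n₁·n₂ = 1.25. Den: d₁·d₂ = p^2 + 2.4*p + 0.63.
H(p) = (1.25)/(p^2 + 2.4*p + 0.63)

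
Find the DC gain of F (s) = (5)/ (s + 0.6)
DC gain = F(0) = num(0)/den(0) = 5/0.6 = 8.333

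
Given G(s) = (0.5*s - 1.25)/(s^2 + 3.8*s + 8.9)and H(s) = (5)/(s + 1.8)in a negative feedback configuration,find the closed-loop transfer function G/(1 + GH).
Closed-loop T = G/(1+GH).
Numerator: G_num * H_den = 0.5*s^2 - 0.35*s - 2.25.
Denominator: G_den * H_den + G_num * H_num = (s^3 + 5.6*s^2 + 15.74*s + 16.02) + (2.5*s - 6.25) = s^3 + 5.6*s^2 + 18.24*s + 9.77.
T(s) = (0.5*s^2 - 0.35*s - 2.25)/(s^3 + 5.6*s^2 + 18.24*s + 9.77)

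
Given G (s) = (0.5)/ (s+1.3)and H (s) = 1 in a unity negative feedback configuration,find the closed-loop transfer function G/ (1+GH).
Closed-loop T = G/(1+GH).
Numerator: G_num * H_den = 0.5.
Denominator: G_den * H_den + G_num * H_num = (s + 1.3) + (0.5) = s + 1.8.
T(s) = (0.5)/(s + 1.8)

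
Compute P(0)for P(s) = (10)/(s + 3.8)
DC gain = P(0) = num(0)/den(0) = 10/3.8 = 2.632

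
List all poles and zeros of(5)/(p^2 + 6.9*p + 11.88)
Set denominator = 0: p^2 + 6.9*p + 11.88 = (p + 3.3)(p + 3.6) = 0 → Poles: -3.3, -3.6
Numerator is a nonzero constant (5) → Zeros: none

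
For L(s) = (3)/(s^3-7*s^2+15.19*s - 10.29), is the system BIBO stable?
Denominator: s^3 - 7*s^2 + 15.19*s - 10.29 = (s - 2.1)(s - 1.4)(s - 3.5). Poles: 1.4, 2.1, 3.5. All Re(p)<0: No (unstable)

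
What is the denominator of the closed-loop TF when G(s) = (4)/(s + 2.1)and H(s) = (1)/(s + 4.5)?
Characteristic poly = G_den * H_den + G_num * H_num = (s^2 + 6.6*s + 9.45) + (4) = s^2 + 6.6*s + 13.45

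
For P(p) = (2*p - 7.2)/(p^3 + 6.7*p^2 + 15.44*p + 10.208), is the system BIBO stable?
Denominator: p^3 + 6.7*p^2 + 15.44*p + 10.208 = (p + 1.1)(p^2 + 5.6*p + 9.28). Poles: -1.1, -2.8 + 1.2j, -2.8 - 1.2j. All Re(p)<0: Yes (stable)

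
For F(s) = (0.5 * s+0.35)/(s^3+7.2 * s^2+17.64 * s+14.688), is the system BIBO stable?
Denominator: s^3 + 7.2*s^2 + 17.64*s + 14.688 = (s + 2.4)(s^2 + 4.8*s + 6.12). Poles: -2.4, -2.4 + 0.6j, -2.4 - 0.6j. All Re(p)<0: Yes (stable)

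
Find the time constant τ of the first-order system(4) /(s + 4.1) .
First-order system: τ = -1/pole. Pole = -4.1. τ = -1/(-4.1) = 0.2439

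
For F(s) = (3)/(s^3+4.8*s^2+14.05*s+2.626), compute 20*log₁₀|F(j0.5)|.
Substitute s = j*0.5: F(j0.5) = 0.0861745 - 0.416973j.
|F(j0.5)| = sqrt(Re² + Im²) = 0.4258.
20*log₁₀(0.4258) = -7.42 dB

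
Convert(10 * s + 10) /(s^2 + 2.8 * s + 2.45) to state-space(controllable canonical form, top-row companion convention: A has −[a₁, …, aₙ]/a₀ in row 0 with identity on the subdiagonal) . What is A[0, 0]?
Reachable canonical form for den = s^2 + 2.8*s + 2.45: top row of A = -[a₁,a₂,...,aₙ]/a₀, ones on the subdiagonal, zeros elsewhere.
A = [[-2.8, -2.45], [1, 0]].
A[0,0] = -2.8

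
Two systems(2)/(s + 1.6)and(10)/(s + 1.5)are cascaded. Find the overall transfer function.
Series: H = H₁ · H₂ = (n₁·n₂)/(d₁·d₂).
Num: n₁·n₂ = 20. Den: d₁·d₂ = s^2 + 3.1*s + 2.4.
H(s) = (20)/(s^2 + 3.1*s + 2.4)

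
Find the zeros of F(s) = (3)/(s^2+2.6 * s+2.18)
Numerator is a nonzero constant (3) → Zeros: none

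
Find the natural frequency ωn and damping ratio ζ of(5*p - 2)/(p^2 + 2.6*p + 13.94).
Underdamped: complex pole -1.3 + 3.5j. ωn = |pole| = 3.734, ζ = -Re(pole)/ωn = 0.3482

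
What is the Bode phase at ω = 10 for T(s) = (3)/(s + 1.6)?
Substitute s = j*10: T(j10) = 0.0468019 - 0.292512j.
∠T(j10) = atan2(Im, Re) = atan2(-0.292512, 0.0468019) = -80.91°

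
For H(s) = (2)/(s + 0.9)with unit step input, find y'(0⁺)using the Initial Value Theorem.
IVT: y'(0⁺) = lim_{s→∞} s²·Y(s) = lim_{s→∞} s·H(s).
deg(num) = 0, deg(den) = 1, relative degree = 1, so s·H(s) → (leading num)/(leading den) = 2/1 = 2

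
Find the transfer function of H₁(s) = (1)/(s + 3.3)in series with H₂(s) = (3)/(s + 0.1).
Series: H = H₁ · H₂ = (n₁·n₂)/(d₁·d₂).
Num: n₁·n₂ = 3. Den: d₁·d₂ = s^2 + 3.4*s + 0.33.
H(s) = (3)/(s^2 + 3.4*s + 0.33)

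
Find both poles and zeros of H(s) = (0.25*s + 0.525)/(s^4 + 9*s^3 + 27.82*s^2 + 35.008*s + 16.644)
Set denominator = 0: s^4 + 9*s^3 + 27.82*s^2 + 35.008*s + 16.644 = (s + 3.8)(s + 3)(s^2 + 2.2*s + 1.46) = 0 → Poles: -1.1 + 0.5j, -1.1 - 0.5j, -3, -3.8
Set numerator = 0: 0.25*s + 0.525 = 0 → Zeros: -2.1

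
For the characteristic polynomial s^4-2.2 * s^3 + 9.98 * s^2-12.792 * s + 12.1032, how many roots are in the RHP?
s^4 - 2.2*s^3 + 9.98*s^2 - 12.792*s + 12.1032 = (s^2 - 1.6*s + 1.64)(s^2 - 0.6*s + 7.38). Poles: 0.3 + 2.7j, 0.3 - 2.7j, 0.8 + 1j, 0.8 - 1j. RHP poles (Re>0): 4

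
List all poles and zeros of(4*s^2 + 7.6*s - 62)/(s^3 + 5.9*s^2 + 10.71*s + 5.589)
Set denominator = 0: s^3 + 5.9*s^2 + 10.71*s + 5.589 = (s + 0.9)(s + 2.7)(s + 2.3) = 0 → Poles: -0.9, -2.3, -2.7
Set numerator = 0: 4*s^2 + 7.6*s - 62 = 4*(s + 5)(s - 3.1) = 0 → Zeros: -5, 3.1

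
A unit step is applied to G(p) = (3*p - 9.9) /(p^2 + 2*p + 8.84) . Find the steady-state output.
FVT: lim_{t→∞} y(t) = lim_{p→0} p*Y(p) where Y(p) = G(p)/p.
= lim_{p→0} G(p) = G(0) = num(0)/den(0) = -9.9/8.84 = -1.12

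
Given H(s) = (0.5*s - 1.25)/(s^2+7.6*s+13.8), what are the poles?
Set denominator = 0: s^2 + 7.6*s + 13.8 = (s + 3)(s + 4.6) = 0 → Poles: -3, -4.6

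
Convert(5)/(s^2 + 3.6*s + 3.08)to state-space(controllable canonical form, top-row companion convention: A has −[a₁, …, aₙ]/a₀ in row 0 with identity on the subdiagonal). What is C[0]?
Reachable canonical form: C = numerator coefficients (right-aligned, zero-padded to length n).
num = 5, C = [[0, 5]].
C[0] = 0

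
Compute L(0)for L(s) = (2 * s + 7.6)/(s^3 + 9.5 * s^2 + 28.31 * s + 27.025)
DC gain = L(0) = num(0)/den(0) = 7.6/27.025 = 0.2812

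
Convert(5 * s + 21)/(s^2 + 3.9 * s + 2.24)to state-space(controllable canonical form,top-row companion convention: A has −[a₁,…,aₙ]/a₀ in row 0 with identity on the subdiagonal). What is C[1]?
Reachable canonical form: C = numerator coefficients (right-aligned, zero-padded to length n).
num = 5*s + 21, C = [[5, 21]].
C[1] = 21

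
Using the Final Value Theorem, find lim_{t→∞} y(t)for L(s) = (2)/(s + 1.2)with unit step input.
FVT: lim_{t→∞} y(t) = lim_{s→0} s*Y(s) where Y(s) = L(s)/s.
= lim_{s→0} L(s) = L(0) = num(0)/den(0) = 2/1.2 = 1.667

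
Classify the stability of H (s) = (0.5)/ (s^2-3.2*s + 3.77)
Denominator: s^2 - 3.2*s + 3.77. Poles: 1.6 + 1.1j, 1.6 - 1.1j. Unstable (2 pole(s) in RHP)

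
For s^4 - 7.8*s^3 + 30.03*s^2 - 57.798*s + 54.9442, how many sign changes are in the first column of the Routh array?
Routh array:
s^4: [1, 30.03, 54.9442]; s^3: [-7.8, -57.798]; s^2: [22.62, 54.9442]; s^1: [-38.8517]; s^0: [54.9442]
First column: [1, -7.8, 22.62, -38.8517, 54.9442]. Sign changes = 4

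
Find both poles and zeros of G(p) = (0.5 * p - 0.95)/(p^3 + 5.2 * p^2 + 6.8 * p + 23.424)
Set denominator = 0: p^3 + 5.2*p^2 + 6.8*p + 23.424 = (p + 4.8)(p^2 + 0.4*p + 4.88) = 0 → Poles: -0.2 + 2.2j, -0.2 - 2.2j, -4.8
Set numerator = 0: 0.5*p - 0.95 = 0 → Zeros: 1.9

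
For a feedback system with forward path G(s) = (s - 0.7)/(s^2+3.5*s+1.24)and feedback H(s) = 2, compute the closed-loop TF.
Closed-loop T = G/(1+GH).
Numerator: G_num * H_den = s - 0.7.
Denominator: G_den * H_den + G_num * H_num = (s^2 + 3.5*s + 1.24) + (2*s - 1.4) = s^2 + 5.5*s - 0.16.
T(s) = (s - 0.7)/(s^2 + 5.5*s - 0.16)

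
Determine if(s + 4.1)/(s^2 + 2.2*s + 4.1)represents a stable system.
Denominator: s^2 + 2.2*s + 4.1. Poles: -1.1 + 1.7j, -1.1 - 1.7j. All Re(p)<0: Yes (stable)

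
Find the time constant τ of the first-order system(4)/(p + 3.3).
First-order system: τ = -1/pole. Pole = -3.3. τ = -1/(-3.3) = 0.303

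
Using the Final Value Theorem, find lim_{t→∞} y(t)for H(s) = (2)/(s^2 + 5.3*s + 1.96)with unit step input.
FVT: lim_{t→∞} y(t) = lim_{s→0} s*Y(s) where Y(s) = H(s)/s.
= lim_{s→0} H(s) = H(0) = num(0)/den(0) = 2/1.96 = 1.02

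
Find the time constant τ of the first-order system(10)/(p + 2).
First-order system: τ = -1/pole. Pole = -2. τ = -1/(-2) = 0.5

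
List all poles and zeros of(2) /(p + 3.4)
Set denominator = 0: p + 3.4 = 0 → Poles: -3.4
Numerator is a nonzero constant (2) → Zeros: none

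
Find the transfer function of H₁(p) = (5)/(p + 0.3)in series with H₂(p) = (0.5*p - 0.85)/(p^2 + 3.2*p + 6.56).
Series: H = H₁ · H₂ = (n₁·n₂)/(d₁·d₂).
Num: n₁·n₂ = 2.5*p - 4.25. Den: d₁·d₂ = p^3 + 3.5*p^2 + 7.52*p + 1.968.
H(p) = (2.5*p - 4.25)/(p^3 + 3.5*p^2 + 7.52*p + 1.968)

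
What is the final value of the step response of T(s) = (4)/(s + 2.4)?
FVT: lim_{t→∞} y(t) = lim_{s→0} s*Y(s) where Y(s) = T(s)/s.
= lim_{s→0} T(s) = T(0) = num(0)/den(0) = 4/2.4 = 1.667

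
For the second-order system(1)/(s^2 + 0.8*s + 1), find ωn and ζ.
Standard form: ωn²/(s²+2ζωn·s+ωn²).
const=1=ωn² → ωn=1, s coeff=0.8=2ζωn → ζ=0.4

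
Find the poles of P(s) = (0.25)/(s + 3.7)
Set denominator = 0: s + 3.7 = 0 → Poles: -3.7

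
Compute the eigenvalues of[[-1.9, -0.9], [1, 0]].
Eigenvalues solve det(λI - A) = 0.
Characteristic polynomial: λ^2 + 1.9*λ + 0.9 = 0.
Factor: (λ + 1)(λ + 0.9) = 0.
Roots: -0.9, -1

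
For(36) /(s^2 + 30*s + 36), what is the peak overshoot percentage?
Standard form: ωn²/(s²+2ζωn·s+ωn²) → ωn = 6, ζ = 2.5.
ζ ≥ 1, so the response is non-oscillatory: peak overshoot = 0%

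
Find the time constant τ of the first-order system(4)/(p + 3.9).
First-order system: τ = -1/pole. Pole = -3.9. τ = -1/(-3.9) = 0.2564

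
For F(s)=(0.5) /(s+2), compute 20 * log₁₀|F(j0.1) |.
Substitute s = j*0.1: F(j0.1) = 0.249377 - 0.0124688j.
|F(j0.1)| = sqrt(Re² + Im²) = 0.2497.
20*log₁₀(0.2497) = -12.05 dB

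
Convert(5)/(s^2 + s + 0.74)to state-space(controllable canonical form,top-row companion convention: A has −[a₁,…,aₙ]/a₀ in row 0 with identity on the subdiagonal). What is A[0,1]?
Reachable canonical form for den = s^2 + s + 0.74: top row of A = -[a₁,a₂,...,aₙ]/a₀, ones on the subdiagonal, zeros elsewhere.
A = [[-1, -0.74], [1, 0]].
A[0,1] = -0.74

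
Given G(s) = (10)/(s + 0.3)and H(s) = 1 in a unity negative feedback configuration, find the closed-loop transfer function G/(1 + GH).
Closed-loop T = G/(1+GH).
Numerator: G_num * H_den = 10.
Denominator: G_den * H_den + G_num * H_num = (s + 0.3) + (10) = s + 10.3.
T(s) = (10)/(s + 10.3)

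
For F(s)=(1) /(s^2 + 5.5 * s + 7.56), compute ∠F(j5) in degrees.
Substitute s = j*5: F(j5) = -0.0164466 - 0.0259335j.
∠F(j5) = atan2(Im, Re) = atan2(-0.0259335, -0.0164466) = -122.38°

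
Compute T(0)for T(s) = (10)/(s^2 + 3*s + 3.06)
DC gain = T(0) = num(0)/den(0) = 10/3.06 = 3.268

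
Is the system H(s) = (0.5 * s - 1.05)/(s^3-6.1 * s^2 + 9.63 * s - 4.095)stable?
Denominator: s^3 - 6.1*s^2 + 9.63*s - 4.095 = (s - 3.9)(s - 0.7)(s - 1.5). Poles: 0.7, 1.5, 3.9. All Re(p)<0: No (unstable)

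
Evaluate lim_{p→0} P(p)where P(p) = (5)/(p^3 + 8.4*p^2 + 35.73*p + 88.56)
DC gain = P(0) = num(0)/den(0) = 5/88.56 = 0.05646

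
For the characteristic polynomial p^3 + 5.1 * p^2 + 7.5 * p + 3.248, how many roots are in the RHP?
p^3 + 5.1*p^2 + 7.5*p + 3.248 = (p + 2.9)(p + 1.4)(p + 0.8). Poles: -0.8, -1.4, -2.9. RHP poles (Re>0): 0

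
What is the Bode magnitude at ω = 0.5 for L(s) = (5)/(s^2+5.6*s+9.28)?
Substitute s = j*0.5: L(j0.5) = 0.505141 - 0.156633j.
|L(j0.5)| = sqrt(Re² + Im²) = 0.5289.
20*log₁₀(0.5289) = -5.53 dB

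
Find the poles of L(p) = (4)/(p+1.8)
Set denominator = 0: p + 1.8 = 0 → Poles: -1.8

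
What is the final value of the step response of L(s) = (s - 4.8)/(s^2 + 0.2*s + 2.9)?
FVT: lim_{t→∞} y(t) = lim_{s→0} s*Y(s) where Y(s) = L(s)/s.
= lim_{s→0} L(s) = L(0) = num(0)/den(0) = -4.8/2.9 = -1.655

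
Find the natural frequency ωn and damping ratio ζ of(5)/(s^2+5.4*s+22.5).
Underdamped: complex pole -2.7 + 3.9j. ωn = |pole| = 4.743, ζ = -Re(pole)/ωn = 0.5692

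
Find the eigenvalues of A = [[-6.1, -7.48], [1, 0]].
Eigenvalues solve det(λI - A) = 0.
Characteristic polynomial: λ^2 + 6.1*λ + 7.48 = 0.
Factor: (λ + 1.7)(λ + 4.4) = 0.
Roots: -1.7, -4.4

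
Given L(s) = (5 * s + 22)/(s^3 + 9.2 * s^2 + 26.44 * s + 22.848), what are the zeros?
Set numerator = 0: 5*s + 22 = 0 → Zeros: -4.4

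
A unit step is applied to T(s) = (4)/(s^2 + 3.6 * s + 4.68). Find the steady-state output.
FVT: lim_{t→∞} y(t) = lim_{s→0} s*Y(s) where Y(s) = T(s)/s.
= lim_{s→0} T(s) = T(0) = num(0)/den(0) = 4/4.68 = 0.8547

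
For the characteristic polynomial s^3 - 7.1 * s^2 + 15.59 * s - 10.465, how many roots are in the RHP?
s^3 - 7.1*s^2 + 15.59*s - 10.465 = (s - 2.3)(s - 1.3)(s - 3.5). Poles: 1.3, 2.3, 3.5. RHP poles (Re>0): 3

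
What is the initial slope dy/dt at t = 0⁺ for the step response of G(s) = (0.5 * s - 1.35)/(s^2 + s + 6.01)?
IVT: y'(0⁺) = lim_{s→∞} s²·Y(s) = lim_{s→∞} s·G(s).
deg(num) = 1, deg(den) = 2, relative degree = 1, so s·G(s) → (leading num)/(leading den) = 0.5/1 = 0.5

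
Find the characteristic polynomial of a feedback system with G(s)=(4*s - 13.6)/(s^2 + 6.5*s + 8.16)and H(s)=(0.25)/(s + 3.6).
Characteristic poly = G_den * H_den + G_num * H_num = (s^3 + 10.1*s^2 + 31.56*s + 29.376) + (s - 3.4) = s^3 + 10.1*s^2 + 32.56*s + 25.976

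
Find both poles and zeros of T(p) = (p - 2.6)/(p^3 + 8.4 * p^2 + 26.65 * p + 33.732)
Set denominator = 0: p^3 + 8.4*p^2 + 26.65*p + 33.732 = (p + 3.6)(p^2 + 4.8*p + 9.37) = 0 → Poles: -2.4 + 1.9j, -2.4 - 1.9j, -3.6
Set numerator = 0: p - 2.6 = 0 → Zeros: 2.6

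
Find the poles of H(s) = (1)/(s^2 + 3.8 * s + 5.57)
Set denominator = 0: s^2 + 3.8*s + 5.57 = 0 → Poles: -1.9 + 1.4j, -1.9 - 1.4j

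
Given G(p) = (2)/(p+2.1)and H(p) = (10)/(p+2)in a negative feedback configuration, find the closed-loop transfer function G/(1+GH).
Closed-loop T = G/(1+GH).
Numerator: G_num * H_den = 2*p + 4.
Denominator: G_den * H_den + G_num * H_num = (p^2 + 4.1*p + 4.2) + (20) = p^2 + 4.1*p + 24.2.
T(p) = (2*p + 4)/(p^2 + 4.1*p + 24.2)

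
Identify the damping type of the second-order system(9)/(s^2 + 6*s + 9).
Standard form: ωn²/(s²+2ζωn·s+ωn²) gives ωn=3, ζ=1.
Critically damped (ζ = 1)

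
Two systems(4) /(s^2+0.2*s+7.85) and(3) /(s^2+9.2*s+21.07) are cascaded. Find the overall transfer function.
Series: H = H₁ · H₂ = (n₁·n₂)/(d₁·d₂).
Num: n₁·n₂ = 12. Den: d₁·d₂ = s^4 + 9.4*s^3 + 30.76*s^2 + 76.434*s + 165.3995.
H(s) = (12)/(s^4 + 9.4*s^3 + 30.76*s^2 + 76.434*s + 165.3995)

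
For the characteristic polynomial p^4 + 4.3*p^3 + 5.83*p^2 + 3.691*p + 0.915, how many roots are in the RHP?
p^4 + 4.3*p^3 + 5.83*p^2 + 3.691*p + 0.915 = (p + 0.6)(p + 2.5)(p^2 + 1.2*p + 0.61). Poles: -0.6, -0.6 + 0.5j, -0.6 - 0.5j, -2.5. RHP poles (Re>0): 0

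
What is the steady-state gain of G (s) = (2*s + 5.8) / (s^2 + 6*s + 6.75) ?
DC gain = G(0) = num(0)/den(0) = 5.8/6.75 = 0.8593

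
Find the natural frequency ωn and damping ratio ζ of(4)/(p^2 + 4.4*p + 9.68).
Underdamped: complex pole -2.2 + 2.2j. ωn = |pole| = 3.111, ζ = -Re(pole)/ωn = 0.7071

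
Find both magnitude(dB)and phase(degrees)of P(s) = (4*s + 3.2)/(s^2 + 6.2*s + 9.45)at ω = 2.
Substitute s = j*2: P(j2) = 0.63577 + 0.0213668j.
|P| = 20*log₁₀(sqrt(Re²+Im²)) = -3.93 dB.
∠P = atan2(Im, Re) = 1.92°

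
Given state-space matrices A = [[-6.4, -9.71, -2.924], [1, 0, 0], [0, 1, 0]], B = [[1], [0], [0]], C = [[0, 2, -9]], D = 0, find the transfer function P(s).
P(s) = C(sI - A)⁻¹B + D.
Characteristic polynomial det(sI - A) = s^3 + 6.4*s^2 + 9.71*s + 2.924.
Numerator from C·adj(sI-A)·B + D·det(sI-A) = 2*s - 9.
P(s) = (2*s - 9)/(s^3 + 6.4*s^2 + 9.71*s + 2.924)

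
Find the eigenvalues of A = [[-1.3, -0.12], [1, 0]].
Eigenvalues solve det(λI - A) = 0.
Characteristic polynomial: λ^2 + 1.3*λ + 0.12 = 0.
Factor: (λ + 1.2)(λ + 0.1) = 0.
Roots: -0.1, -1.2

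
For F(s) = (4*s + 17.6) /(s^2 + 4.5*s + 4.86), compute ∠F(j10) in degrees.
Substitute s = j*10: F(j10) = 0.0113334 - 0.415072j.
∠F(j10) = atan2(Im, Re) = atan2(-0.415072, 0.0113334) = -88.44°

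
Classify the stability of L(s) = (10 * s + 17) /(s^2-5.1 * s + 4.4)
Denominator: s^2 - 5.1*s + 4.4 = (s - 4)(s - 1.1). Poles: 1.1, 4. Unstable (2 pole(s) in RHP)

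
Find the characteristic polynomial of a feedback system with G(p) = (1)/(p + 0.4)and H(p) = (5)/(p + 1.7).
Characteristic poly = G_den * H_den + G_num * H_num = (p^2 + 2.1*p + 0.68) + (5) = p^2 + 2.1*p + 5.68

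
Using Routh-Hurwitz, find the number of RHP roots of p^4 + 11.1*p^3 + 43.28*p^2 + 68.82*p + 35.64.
Routh array:
p^4: [1, 43.28, 35.64]; p^3: [11.1, 68.82]; p^2: [37.08, 35.64]; p^1: [58.1511]; p^0: [35.64]
First column: [1, 11.1, 37.08, 58.1511, 35.64]. Sign changes = RHP roots = 0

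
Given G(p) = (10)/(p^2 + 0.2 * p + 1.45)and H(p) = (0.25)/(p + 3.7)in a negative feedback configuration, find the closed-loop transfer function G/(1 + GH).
Closed-loop T = G/(1+GH).
Numerator: G_num * H_den = 10*p + 37.
Denominator: G_den * H_den + G_num * H_num = (p^3 + 3.9*p^2 + 2.19*p + 5.365) + (2.5) = p^3 + 3.9*p^2 + 2.19*p + 7.865.
T(p) = (10*p + 37)/(p^3 + 3.9*p^2 + 2.19*p + 7.865)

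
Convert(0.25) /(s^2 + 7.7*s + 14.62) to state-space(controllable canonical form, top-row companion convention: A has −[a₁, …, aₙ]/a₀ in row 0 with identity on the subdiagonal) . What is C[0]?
Reachable canonical form: C = numerator coefficients (right-aligned, zero-padded to length n).
num = 0.25, C = [[0, 0.25]].
C[0] = 0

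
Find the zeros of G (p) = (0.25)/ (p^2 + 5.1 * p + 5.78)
Numerator is a nonzero constant (0.25) → Zeros: none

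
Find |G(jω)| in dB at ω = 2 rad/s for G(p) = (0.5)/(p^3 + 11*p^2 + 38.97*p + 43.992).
Substitute p = j*2: G(j2) = -8.17728e-07 - 0.00714898j.
|G(j2)| = sqrt(Re² + Im²) = 0.007149.
20*log₁₀(0.007149) = -42.92 dB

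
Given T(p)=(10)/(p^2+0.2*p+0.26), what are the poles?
Set denominator = 0: p^2 + 0.2*p + 0.26 = 0 → Poles: -0.1 + 0.5j, -0.1 - 0.5j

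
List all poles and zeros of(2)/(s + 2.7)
Set denominator = 0: s + 2.7 = 0 → Poles: -2.7
Numerator is a nonzero constant (2) → Zeros: none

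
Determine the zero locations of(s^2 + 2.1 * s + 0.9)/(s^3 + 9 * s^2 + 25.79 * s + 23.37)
Set numerator = 0: s^2 + 2.1*s + 0.9 = (s + 0.6)(s + 1.5) = 0 → Zeros: -0.6, -1.5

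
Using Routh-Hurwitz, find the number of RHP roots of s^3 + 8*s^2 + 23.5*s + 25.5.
Routh array:
s^3: [1, 23.5]; s^2: [8, 25.5]; s^1: [20.3125]; s^0: [25.5]
First column: [1, 8, 20.3125, 25.5]. Sign changes = RHP roots = 0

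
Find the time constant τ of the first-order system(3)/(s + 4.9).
First-order system: τ = -1/pole. Pole = -4.9. τ = -1/(-4.9) = 0.2041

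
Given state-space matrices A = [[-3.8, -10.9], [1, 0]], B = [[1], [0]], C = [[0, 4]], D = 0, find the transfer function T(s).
T(s) = C(sI - A)⁻¹B + D.
Characteristic polynomial det(sI - A) = s^2 + 3.8*s + 10.9.
Numerator from C·adj(sI-A)·B + D·det(sI-A) = 4.
T(s) = (4)/(s^2 + 3.8*s + 10.9)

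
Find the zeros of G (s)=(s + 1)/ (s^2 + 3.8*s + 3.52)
Set numerator = 0: s + 1 = 0 → Zeros: -1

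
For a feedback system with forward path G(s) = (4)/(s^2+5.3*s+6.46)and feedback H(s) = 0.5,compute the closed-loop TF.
Closed-loop T = G/(1+GH).
Numerator: G_num * H_den = 4.
Denominator: G_den * H_den + G_num * H_num = (s^2 + 5.3*s + 6.46) + (2) = s^2 + 5.3*s + 8.46.
T(s) = (4)/(s^2 + 5.3*s + 8.46)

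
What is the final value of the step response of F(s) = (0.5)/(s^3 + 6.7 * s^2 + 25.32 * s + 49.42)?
FVT: lim_{t→∞} y(t) = lim_{s→0} s*Y(s) where Y(s) = F(s)/s.
= lim_{s→0} F(s) = F(0) = num(0)/den(0) = 0.5/49.42 = 0.01012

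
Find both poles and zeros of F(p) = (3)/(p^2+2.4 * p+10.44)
Set denominator = 0: p^2 + 2.4*p + 10.44 = 0 → Poles: -1.2 + 3j, -1.2 - 3j
Numerator is a nonzero constant (3) → Zeros: none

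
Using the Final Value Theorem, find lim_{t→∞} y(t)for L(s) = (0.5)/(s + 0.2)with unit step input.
FVT: lim_{t→∞} y(t) = lim_{s→0} s*Y(s) where Y(s) = L(s)/s.
= lim_{s→0} L(s) = L(0) = num(0)/den(0) = 0.5/0.2 = 2.5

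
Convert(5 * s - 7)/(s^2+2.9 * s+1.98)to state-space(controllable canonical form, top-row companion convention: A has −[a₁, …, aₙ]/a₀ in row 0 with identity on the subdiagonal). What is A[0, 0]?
Reachable canonical form for den = s^2 + 2.9*s + 1.98: top row of A = -[a₁,a₂,...,aₙ]/a₀, ones on the subdiagonal, zeros elsewhere.
A = [[-2.9, -1.98], [1, 0]].
A[0,0] = -2.9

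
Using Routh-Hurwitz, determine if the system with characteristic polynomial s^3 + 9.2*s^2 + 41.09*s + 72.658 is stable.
Routh array:
s^3: [1, 41.09]; s^2: [9.2, 72.658]; s^1: [33.1924]; s^0: [72.658]
First column: [1, 9.2, 33.1924, 72.658]. Sign changes = 0.
Yes, stable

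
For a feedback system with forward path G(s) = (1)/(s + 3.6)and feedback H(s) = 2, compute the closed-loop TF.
Closed-loop T = G/(1+GH).
Numerator: G_num * H_den = 1.
Denominator: G_den * H_den + G_num * H_num = (s + 3.6) + (2) = s + 5.6.
T(s) = (1)/(s + 5.6)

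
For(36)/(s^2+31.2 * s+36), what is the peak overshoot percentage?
Standard form: ωn²/(s²+2ζωn·s+ωn²) → ωn = 6, ζ = 2.6.
ζ ≥ 1, so the response is non-oscillatory: peak overshoot = 0%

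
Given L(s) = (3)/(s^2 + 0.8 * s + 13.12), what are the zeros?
Numerator is a nonzero constant (3) → Zeros: none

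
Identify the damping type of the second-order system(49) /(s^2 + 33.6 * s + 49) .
Standard form: ωn²/(s²+2ζωn·s+ωn²) gives ωn=7, ζ=2.4.
Overdamped (ζ = 2.4 > 1)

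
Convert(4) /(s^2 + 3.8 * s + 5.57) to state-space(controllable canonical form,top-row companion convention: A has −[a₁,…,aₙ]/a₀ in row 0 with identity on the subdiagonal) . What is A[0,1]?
Reachable canonical form for den = s^2 + 3.8*s + 5.57: top row of A = -[a₁,a₂,...,aₙ]/a₀, ones on the subdiagonal, zeros elsewhere.
A = [[-3.8, -5.57], [1, 0]].
A[0,1] = -5.57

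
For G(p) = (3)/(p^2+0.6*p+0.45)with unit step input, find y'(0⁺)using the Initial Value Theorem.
IVT: y'(0⁺) = lim_{p→∞} p²·Y(p) = lim_{p→∞} p·G(p).
deg(num) = 0, deg(den) = 2, relative degree = 2 ≥ 2, so p·G(p) → 0. Initial slope = 0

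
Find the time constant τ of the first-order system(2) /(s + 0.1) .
First-order system: τ = -1/pole. Pole = -0.1. τ = -1/(-0.1) = 10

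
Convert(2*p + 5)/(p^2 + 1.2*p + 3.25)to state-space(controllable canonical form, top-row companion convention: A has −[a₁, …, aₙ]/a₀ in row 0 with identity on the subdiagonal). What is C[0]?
Reachable canonical form: C = numerator coefficients (right-aligned, zero-padded to length n).
num = 2*p + 5, C = [[2, 5]].
C[0] = 2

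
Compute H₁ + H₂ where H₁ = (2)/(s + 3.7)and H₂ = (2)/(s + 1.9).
Parallel: H = H₁ + H₂ = (n₁·d₂ + n₂·d₁)/(d₁·d₂).
n₁·d₂ = 2*s + 3.8. n₂·d₁ = 2*s + 7.4. Sum = 4*s + 11.2. d₁·d₂ = s^2 + 5.6*s + 7.03.
H(s) = (4*s + 11.2)/(s^2 + 5.6*s + 7.03)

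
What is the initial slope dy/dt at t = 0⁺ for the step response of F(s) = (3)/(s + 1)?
IVT: y'(0⁺) = lim_{s→∞} s²·Y(s) = lim_{s→∞} s·F(s).
deg(num) = 0, deg(den) = 1, relative degree = 1, so s·F(s) → (leading num)/(leading den) = 3/1 = 3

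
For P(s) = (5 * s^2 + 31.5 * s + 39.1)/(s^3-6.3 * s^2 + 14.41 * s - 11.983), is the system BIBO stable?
Denominator: s^3 - 6.3*s^2 + 14.41*s - 11.983 = (s - 2.3)(s^2 - 4*s + 5.21). Poles: 2 + 1.1j, 2 - 1.1j, 2.3. All Re(p)<0: No (unstable)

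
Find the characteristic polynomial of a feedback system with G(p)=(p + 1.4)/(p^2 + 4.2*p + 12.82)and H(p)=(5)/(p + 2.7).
Characteristic poly = G_den * H_den + G_num * H_num = (p^3 + 6.9*p^2 + 24.16*p + 34.614) + (5*p + 7) = p^3 + 6.9*p^2 + 29.16*p + 41.614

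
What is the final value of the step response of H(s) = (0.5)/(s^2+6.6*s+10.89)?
FVT: lim_{t→∞} y(t) = lim_{s→0} s*Y(s) where Y(s) = H(s)/s.
= lim_{s→0} H(s) = H(0) = num(0)/den(0) = 0.5/10.89 = 0.04591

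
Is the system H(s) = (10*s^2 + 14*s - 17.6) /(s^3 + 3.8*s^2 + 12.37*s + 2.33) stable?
Denominator: s^3 + 3.8*s^2 + 12.37*s + 2.33 = (s + 0.2)(s^2 + 3.6*s + 11.65). Poles: -0.2, -1.8 + 2.9j, -1.8 - 2.9j. All Re(p)<0: Yes (stable)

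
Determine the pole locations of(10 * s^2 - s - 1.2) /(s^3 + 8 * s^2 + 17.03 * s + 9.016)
Set denominator = 0: s^3 + 8*s^2 + 17.03*s + 9.016 = (s + 4.9)(s + 0.8)(s + 2.3) = 0 → Poles: -0.8, -2.3, -4.9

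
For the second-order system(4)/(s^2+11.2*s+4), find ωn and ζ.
Standard form: ωn²/(s²+2ζωn·s+ωn²).
const=4=ωn² → ωn=2, s coeff=11.2=2ζωn → ζ=2.8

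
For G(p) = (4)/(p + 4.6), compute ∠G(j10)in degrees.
Substitute p = j*10: G(j10) = 0.151865 - 0.330142j.
∠G(j10) = atan2(Im, Re) = atan2(-0.330142, 0.151865) = -65.30°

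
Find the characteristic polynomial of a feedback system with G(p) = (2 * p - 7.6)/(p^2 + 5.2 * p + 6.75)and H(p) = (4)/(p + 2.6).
Characteristic poly = G_den * H_den + G_num * H_num = (p^3 + 7.8*p^2 + 20.27*p + 17.55) + (8*p - 30.4) = p^3 + 7.8*p^2 + 28.27*p - 12.85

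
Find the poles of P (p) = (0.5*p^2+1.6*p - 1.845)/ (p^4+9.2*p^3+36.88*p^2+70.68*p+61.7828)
Set denominator = 0: p^4 + 9.2*p^3 + 36.88*p^2 + 70.68*p + 61.7828 = (p^2 + 5.8*p + 12.02)(p^2 + 3.4*p + 5.14) = 0 → Poles: -1.7 + 1.5j, -1.7 - 1.5j, -2.9 + 1.9j, -2.9 - 1.9j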